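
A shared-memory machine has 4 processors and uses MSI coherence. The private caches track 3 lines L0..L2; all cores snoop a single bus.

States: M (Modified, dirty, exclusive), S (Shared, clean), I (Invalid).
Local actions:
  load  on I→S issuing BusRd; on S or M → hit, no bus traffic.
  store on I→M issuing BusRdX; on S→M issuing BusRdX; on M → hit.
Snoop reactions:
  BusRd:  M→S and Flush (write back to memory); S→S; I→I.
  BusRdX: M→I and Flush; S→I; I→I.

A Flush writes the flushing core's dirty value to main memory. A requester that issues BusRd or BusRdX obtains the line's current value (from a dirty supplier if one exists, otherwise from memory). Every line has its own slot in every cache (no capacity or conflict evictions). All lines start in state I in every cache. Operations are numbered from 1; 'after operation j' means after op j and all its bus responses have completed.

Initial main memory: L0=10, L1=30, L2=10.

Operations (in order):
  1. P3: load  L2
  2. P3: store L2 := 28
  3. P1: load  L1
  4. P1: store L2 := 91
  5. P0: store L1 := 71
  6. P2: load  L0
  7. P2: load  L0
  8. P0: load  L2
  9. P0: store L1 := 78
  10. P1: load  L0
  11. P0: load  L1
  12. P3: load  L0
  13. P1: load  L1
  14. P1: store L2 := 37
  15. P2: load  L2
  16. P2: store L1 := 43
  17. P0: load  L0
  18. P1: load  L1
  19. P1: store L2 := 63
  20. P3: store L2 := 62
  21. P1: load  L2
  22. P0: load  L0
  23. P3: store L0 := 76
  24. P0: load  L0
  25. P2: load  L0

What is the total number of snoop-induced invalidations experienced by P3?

invalidations = 1

step 1: P3: load  L2  ⟶  IIIS  (L2)  txn=BusRd  M[L2]=10
step 2: P3: store L2 := 28  ⟶  IIIM  (L2)  txn=BusRdX  M[L2]=10
step 3: P1: load  L1  ⟶  ISII  (L1)  txn=BusRd  M[L1]=30
step 4: P1: store L2 := 91  ⟶  IMII  (L2)  txn=BusRdX+Flush  M[L2]=28
step 5: P0: store L1 := 71  ⟶  MIII  (L1)  txn=BusRdX  M[L1]=30
step 6: P2: load  L0  ⟶  IISI  (L0)  txn=BusRd  M[L0]=10
step 7: P2: load  L0  ⟶  IISI  (L0)  txn=∅  M[L0]=10
step 8: P0: load  L2  ⟶  SSII  (L2)  txn=BusRd+Flush  M[L2]=91
step 9: P0: store L1 := 78  ⟶  MIII  (L1)  txn=∅  M[L1]=30
step 10: P1: load  L0  ⟶  ISSI  (L0)  txn=BusRd  M[L0]=10
step 11: P0: load  L1  ⟶  MIII  (L1)  txn=∅  M[L1]=30
step 12: P3: load  L0  ⟶  ISSS  (L0)  txn=BusRd  M[L0]=10
step 13: P1: load  L1  ⟶  SSII  (L1)  txn=BusRd+Flush  M[L1]=78
step 14: P1: store L2 := 37  ⟶  IMII  (L2)  txn=BusRdX  M[L2]=91
step 15: P2: load  L2  ⟶  ISSI  (L2)  txn=BusRd+Flush  M[L2]=37
step 16: P2: store L1 := 43  ⟶  IIMI  (L1)  txn=BusRdX  M[L1]=78
step 17: P0: load  L0  ⟶  SSSS  (L0)  txn=BusRd  M[L0]=10
step 18: P1: load  L1  ⟶  ISSI  (L1)  txn=BusRd+Flush  M[L1]=43
step 19: P1: store L2 := 63  ⟶  IMII  (L2)  txn=BusRdX  M[L2]=37
step 20: P3: store L2 := 62  ⟶  IIIM  (L2)  txn=BusRdX+Flush  M[L2]=63
step 21: P1: load  L2  ⟶  ISIS  (L2)  txn=BusRd+Flush  M[L2]=62
step 22: P0: load  L0  ⟶  SSSS  (L0)  txn=∅  M[L0]=10
step 23: P3: store L0 := 76  ⟶  IIIM  (L0)  txn=BusRdX  M[L0]=10
step 24: P0: load  L0  ⟶  SIIS  (L0)  txn=BusRd+Flush  M[L0]=76
step 25: P2: load  L0  ⟶  SISS  (L0)  txn=BusRd  M[L0]=76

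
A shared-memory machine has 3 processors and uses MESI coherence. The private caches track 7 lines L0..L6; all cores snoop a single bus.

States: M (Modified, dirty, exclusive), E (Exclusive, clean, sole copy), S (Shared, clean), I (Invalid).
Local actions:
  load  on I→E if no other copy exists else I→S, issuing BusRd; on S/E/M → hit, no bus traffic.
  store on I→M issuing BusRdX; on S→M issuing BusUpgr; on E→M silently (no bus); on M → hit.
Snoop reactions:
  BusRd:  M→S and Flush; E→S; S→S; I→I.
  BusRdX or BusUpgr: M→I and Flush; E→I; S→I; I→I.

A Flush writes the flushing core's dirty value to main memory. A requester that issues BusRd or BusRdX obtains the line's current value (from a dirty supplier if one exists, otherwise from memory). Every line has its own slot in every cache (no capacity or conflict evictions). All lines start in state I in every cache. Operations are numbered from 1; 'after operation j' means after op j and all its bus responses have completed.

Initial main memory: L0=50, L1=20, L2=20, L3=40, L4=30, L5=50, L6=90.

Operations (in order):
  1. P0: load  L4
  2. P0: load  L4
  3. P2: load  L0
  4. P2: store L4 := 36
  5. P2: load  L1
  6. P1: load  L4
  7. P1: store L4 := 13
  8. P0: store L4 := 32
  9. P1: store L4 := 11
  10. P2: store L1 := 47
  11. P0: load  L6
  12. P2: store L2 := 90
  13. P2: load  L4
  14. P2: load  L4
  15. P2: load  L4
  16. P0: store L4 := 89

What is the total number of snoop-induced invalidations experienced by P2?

invalidations = 2

1. P0: load  L4  bus=[BusRd]  L4: P0=E P1=I P2=I  mem[L4]=30
2. P0: load  L4  bus=[-]  L4: P0=E P1=I P2=I  mem[L4]=30
3. P2: load  L0  bus=[BusRd]  L0: P0=I P1=I P2=E  mem[L0]=50
4. P2: store L4 := 36  bus=[BusRdX]  L4: P0=I P1=I P2=M  mem[L4]=30
5. P2: load  L1  bus=[BusRd]  L1: P0=I P1=I P2=E  mem[L1]=20
6. P1: load  L4  bus=[BusRd,Flush]  L4: P0=I P1=S P2=S  mem[L4]=36
7. P1: store L4 := 13  bus=[BusUpgr]  L4: P0=I P1=M P2=I  mem[L4]=36
8. P0: store L4 := 32  bus=[BusRdX,Flush]  L4: P0=M P1=I P2=I  mem[L4]=13
9. P1: store L4 := 11  bus=[BusRdX,Flush]  L4: P0=I P1=M P2=I  mem[L4]=32
10. P2: store L1 := 47  bus=[-]  L1: P0=I P1=I P2=M  mem[L1]=20
11. P0: load  L6  bus=[BusRd]  L6: P0=E P1=I P2=I  mem[L6]=90
12. P2: store L2 := 90  bus=[BusRdX]  L2: P0=I P1=I P2=M  mem[L2]=20
13. P2: load  L4  bus=[BusRd,Flush]  L4: P0=I P1=S P2=S  mem[L4]=11
14. P2: load  L4  bus=[-]  L4: P0=I P1=S P2=S  mem[L4]=11
15. P2: load  L4  bus=[-]  L4: P0=I P1=S P2=S  mem[L4]=11
16. P0: store L4 := 89  bus=[BusRdX]  L4: P0=M P1=I P2=I  mem[L4]=11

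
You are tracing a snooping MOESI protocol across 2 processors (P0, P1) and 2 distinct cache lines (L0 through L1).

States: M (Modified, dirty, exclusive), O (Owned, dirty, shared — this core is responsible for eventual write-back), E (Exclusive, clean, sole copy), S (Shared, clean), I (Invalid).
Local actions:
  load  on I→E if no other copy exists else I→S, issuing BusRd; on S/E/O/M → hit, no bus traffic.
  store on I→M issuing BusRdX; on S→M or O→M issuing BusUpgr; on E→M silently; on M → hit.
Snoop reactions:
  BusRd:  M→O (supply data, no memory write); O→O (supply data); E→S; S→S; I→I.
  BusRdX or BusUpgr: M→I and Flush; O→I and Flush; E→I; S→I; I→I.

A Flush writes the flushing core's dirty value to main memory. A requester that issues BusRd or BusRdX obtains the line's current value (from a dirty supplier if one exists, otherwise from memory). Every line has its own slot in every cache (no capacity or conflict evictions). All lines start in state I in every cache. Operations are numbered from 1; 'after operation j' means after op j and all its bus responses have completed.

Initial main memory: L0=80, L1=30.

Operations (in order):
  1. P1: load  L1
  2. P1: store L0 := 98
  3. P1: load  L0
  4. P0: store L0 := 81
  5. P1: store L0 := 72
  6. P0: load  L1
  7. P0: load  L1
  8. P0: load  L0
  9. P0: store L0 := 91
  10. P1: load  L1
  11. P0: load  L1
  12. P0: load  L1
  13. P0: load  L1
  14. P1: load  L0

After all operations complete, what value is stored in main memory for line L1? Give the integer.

  op1 P1: load  L1 → I/E on L1; bus BusRd; mem=30
  op2 P1: store L0 := 98 → I/M on L0; bus BusRdX; mem=80
  op3 P1: load  L0 → I/M on L0; bus (none); mem=80
  op4 P0: store L0 := 81 → M/I on L0; bus BusRdX Flush; mem=98
  op5 P1: store L0 := 72 → I/M on L0; bus BusRdX Flush; mem=81
  op6 P0: load  L1 → S/S on L1; bus BusRd; mem=30
  op7 P0: load  L1 → S/S on L1; bus (none); mem=30
  op8 P0: load  L0 → S/O on L0; bus BusRd; mem=81
  op9 P0: store L0 := 91 → M/I on L0; bus BusUpgr Flush; mem=72
  op10 P1: load  L1 → S/S on L1; bus (none); mem=30
  op11 P0: load  L1 → S/S on L1; bus (none); mem=30
  op12 P0: load  L1 → S/S on L1; bus (none); mem=30
  op13 P0: load  L1 → S/S on L1; bus (none); mem=30
  op14 P1: load  L0 → O/S on L0; bus BusRd; mem=72

memory[L1] = 30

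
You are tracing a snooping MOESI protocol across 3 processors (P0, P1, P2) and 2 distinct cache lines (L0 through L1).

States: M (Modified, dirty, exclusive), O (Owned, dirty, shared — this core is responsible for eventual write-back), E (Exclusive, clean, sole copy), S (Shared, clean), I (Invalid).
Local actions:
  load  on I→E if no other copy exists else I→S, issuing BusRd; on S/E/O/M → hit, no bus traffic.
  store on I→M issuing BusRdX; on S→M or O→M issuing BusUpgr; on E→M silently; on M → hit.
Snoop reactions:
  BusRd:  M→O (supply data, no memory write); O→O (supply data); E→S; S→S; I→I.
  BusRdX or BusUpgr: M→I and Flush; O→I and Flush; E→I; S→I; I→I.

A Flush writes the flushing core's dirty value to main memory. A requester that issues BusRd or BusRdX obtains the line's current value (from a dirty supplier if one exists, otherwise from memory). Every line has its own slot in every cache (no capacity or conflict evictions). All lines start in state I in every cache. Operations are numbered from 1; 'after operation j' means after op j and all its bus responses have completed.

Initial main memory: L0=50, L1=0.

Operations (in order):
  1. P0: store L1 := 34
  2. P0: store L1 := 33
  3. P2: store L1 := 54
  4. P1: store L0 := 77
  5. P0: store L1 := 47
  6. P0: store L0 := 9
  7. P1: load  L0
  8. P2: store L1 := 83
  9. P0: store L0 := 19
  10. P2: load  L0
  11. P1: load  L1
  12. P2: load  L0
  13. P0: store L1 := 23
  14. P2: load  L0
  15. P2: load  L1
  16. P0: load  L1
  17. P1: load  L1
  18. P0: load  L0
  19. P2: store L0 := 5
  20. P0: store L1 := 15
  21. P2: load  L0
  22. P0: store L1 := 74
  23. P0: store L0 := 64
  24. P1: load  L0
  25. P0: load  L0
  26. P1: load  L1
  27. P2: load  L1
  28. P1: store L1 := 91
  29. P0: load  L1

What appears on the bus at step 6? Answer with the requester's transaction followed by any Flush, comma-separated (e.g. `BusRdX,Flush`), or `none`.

  op1 P0: store L1 := 34 → M/I/I on L1; bus BusRdX; mem=0
  op2 P0: store L1 := 33 → M/I/I on L1; bus (none); mem=0
  op3 P2: store L1 := 54 → I/I/M on L1; bus BusRdX Flush; mem=33
  op4 P1: store L0 := 77 → I/M/I on L0; bus BusRdX; mem=50
  op5 P0: store L1 := 47 → M/I/I on L1; bus BusRdX Flush; mem=54
  op6 P0: store L0 := 9 → M/I/I on L0; bus BusRdX Flush; mem=77
  op7 P1: load  L0 → O/S/I on L0; bus BusRd; mem=77
  op8 P2: store L1 := 83 → I/I/M on L1; bus BusRdX Flush; mem=47
  op9 P0: store L0 := 19 → M/I/I on L0; bus BusUpgr; mem=77
  op10 P2: load  L0 → O/I/S on L0; bus BusRd; mem=77
  op11 P1: load  L1 → I/S/O on L1; bus BusRd; mem=47
  op12 P2: load  L0 → O/I/S on L0; bus (none); mem=77
  op13 P0: store L1 := 23 → M/I/I on L1; bus BusRdX Flush; mem=83
  op14 P2: load  L0 → O/I/S on L0; bus (none); mem=77
  op15 P2: load  L1 → O/I/S on L1; bus BusRd; mem=83
  op16 P0: load  L1 → O/I/S on L1; bus (none); mem=83
  op17 P1: load  L1 → O/S/S on L1; bus BusRd; mem=83
  op18 P0: load  L0 → O/I/S on L0; bus (none); mem=77
  op19 P2: store L0 := 5 → I/I/M on L0; bus BusUpgr Flush; mem=19
  op20 P0: store L1 := 15 → M/I/I on L1; bus BusUpgr; mem=83
  op21 P2: load  L0 → I/I/M on L0; bus (none); mem=19
  op22 P0: store L1 := 74 → M/I/I on L1; bus (none); mem=83
  op23 P0: store L0 := 64 → M/I/I on L0; bus BusRdX Flush; mem=5
  op24 P1: load  L0 → O/S/I on L0; bus BusRd; mem=5
  op25 P0: load  L0 → O/S/I on L0; bus (none); mem=5
  op26 P1: load  L1 → O/S/I on L1; bus BusRd; mem=83
  op27 P2: load  L1 → O/S/S on L1; bus BusRd; mem=83
  op28 P1: store L1 := 91 → I/M/I on L1; bus BusUpgr Flush; mem=74
  op29 P0: load  L1 → S/O/I on L1; bus BusRd; mem=74

bus = BusRdX,Flush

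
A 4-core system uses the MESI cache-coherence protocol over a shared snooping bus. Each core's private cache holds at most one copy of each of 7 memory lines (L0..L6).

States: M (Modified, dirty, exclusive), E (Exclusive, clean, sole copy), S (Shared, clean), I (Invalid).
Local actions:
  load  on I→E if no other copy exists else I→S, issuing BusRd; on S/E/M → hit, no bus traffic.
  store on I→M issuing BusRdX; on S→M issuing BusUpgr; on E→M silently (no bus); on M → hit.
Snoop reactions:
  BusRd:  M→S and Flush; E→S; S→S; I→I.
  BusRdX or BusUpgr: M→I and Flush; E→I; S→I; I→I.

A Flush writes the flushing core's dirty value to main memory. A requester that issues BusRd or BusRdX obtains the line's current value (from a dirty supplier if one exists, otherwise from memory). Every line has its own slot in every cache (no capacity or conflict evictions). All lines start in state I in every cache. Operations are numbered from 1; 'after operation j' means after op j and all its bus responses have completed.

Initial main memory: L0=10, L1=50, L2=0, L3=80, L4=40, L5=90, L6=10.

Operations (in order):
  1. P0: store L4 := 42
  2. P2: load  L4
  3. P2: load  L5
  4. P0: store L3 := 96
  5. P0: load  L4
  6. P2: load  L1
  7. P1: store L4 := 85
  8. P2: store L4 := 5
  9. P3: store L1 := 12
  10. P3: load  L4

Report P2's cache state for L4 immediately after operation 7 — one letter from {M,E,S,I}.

[1] P0: store L4 := 42 | P0:M(42), P1:I, P2:I, P3:I | bus: BusRdX
[2] P2: load  L4 | P0:S(42), P1:I, P2:S(42), P3:I | bus: BusRd,Flush
[3] P2: load  L5 | P0:I, P1:I, P2:E(90), P3:I | bus: BusRd
[4] P0: store L3 := 96 | P0:M(96), P1:I, P2:I, P3:I | bus: BusRdX
[5] P0: load  L4 | P0:S(42), P1:I, P2:S(42), P3:I | bus: none
[6] P2: load  L1 | P0:I, P1:I, P2:E(50), P3:I | bus: BusRd
[7] P1: store L4 := 85 | P0:I, P1:M(85), P2:I, P3:I | bus: BusRdX
[8] P2: store L4 := 5 | P0:I, P1:I, P2:M(5), P3:I | bus: BusRdX,Flush
[9] P3: store L1 := 12 | P0:I, P1:I, P2:I, P3:M(12) | bus: BusRdX
[10] P3: load  L4 | P0:I, P1:I, P2:S(5), P3:S(5) | bus: BusRd,Flush

state = I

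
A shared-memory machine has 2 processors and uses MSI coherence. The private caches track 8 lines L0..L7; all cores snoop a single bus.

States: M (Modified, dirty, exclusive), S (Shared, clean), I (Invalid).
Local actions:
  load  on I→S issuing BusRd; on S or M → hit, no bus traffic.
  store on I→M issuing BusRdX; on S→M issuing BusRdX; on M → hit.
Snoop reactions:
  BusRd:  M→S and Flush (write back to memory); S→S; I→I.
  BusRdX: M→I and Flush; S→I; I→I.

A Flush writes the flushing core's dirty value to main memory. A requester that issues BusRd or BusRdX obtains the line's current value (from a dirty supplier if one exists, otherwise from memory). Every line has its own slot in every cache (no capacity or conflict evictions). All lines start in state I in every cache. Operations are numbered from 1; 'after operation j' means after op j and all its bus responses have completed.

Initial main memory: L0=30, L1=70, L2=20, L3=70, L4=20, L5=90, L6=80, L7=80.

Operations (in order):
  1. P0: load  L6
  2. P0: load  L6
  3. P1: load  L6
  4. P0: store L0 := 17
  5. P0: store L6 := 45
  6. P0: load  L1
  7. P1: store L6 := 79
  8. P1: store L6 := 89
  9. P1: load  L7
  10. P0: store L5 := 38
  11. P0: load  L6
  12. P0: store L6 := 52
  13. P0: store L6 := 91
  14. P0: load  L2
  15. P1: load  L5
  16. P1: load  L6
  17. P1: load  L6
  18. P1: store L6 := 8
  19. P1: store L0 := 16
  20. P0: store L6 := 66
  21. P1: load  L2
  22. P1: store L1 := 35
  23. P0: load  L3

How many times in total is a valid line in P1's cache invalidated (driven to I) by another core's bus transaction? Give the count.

invalidations = 3

[1] P0: load  L6 | P0:S(80), P1:I | bus: BusRd
[2] P0: load  L6 | P0:S(80), P1:I | bus: none
[3] P1: load  L6 | P0:S(80), P1:S(80) | bus: BusRd
[4] P0: store L0 := 17 | P0:M(17), P1:I | bus: BusRdX
[5] P0: store L6 := 45 | P0:M(45), P1:I | bus: BusRdX
[6] P0: load  L1 | P0:S(70), P1:I | bus: BusRd
[7] P1: store L6 := 79 | P0:I, P1:M(79) | bus: BusRdX,Flush
[8] P1: store L6 := 89 | P0:I, P1:M(89) | bus: none
[9] P1: load  L7 | P0:I, P1:S(80) | bus: BusRd
[10] P0: store L5 := 38 | P0:M(38), P1:I | bus: BusRdX
[11] P0: load  L6 | P0:S(89), P1:S(89) | bus: BusRd,Flush
[12] P0: store L6 := 52 | P0:M(52), P1:I | bus: BusRdX
[13] P0: store L6 := 91 | P0:M(91), P1:I | bus: none
[14] P0: load  L2 | P0:S(20), P1:I | bus: BusRd
[15] P1: load  L5 | P0:S(38), P1:S(38) | bus: BusRd,Flush
[16] P1: load  L6 | P0:S(91), P1:S(91) | bus: BusRd,Flush
[17] P1: load  L6 | P0:S(91), P1:S(91) | bus: none
[18] P1: store L6 := 8 | P0:I, P1:M(8) | bus: BusRdX
[19] P1: store L0 := 16 | P0:I, P1:M(16) | bus: BusRdX,Flush
[20] P0: store L6 := 66 | P0:M(66), P1:I | bus: BusRdX,Flush
[21] P1: load  L2 | P0:S(20), P1:S(20) | bus: BusRd
[22] P1: store L1 := 35 | P0:I, P1:M(35) | bus: BusRdX
[23] P0: load  L3 | P0:S(70), P1:I | bus: BusRd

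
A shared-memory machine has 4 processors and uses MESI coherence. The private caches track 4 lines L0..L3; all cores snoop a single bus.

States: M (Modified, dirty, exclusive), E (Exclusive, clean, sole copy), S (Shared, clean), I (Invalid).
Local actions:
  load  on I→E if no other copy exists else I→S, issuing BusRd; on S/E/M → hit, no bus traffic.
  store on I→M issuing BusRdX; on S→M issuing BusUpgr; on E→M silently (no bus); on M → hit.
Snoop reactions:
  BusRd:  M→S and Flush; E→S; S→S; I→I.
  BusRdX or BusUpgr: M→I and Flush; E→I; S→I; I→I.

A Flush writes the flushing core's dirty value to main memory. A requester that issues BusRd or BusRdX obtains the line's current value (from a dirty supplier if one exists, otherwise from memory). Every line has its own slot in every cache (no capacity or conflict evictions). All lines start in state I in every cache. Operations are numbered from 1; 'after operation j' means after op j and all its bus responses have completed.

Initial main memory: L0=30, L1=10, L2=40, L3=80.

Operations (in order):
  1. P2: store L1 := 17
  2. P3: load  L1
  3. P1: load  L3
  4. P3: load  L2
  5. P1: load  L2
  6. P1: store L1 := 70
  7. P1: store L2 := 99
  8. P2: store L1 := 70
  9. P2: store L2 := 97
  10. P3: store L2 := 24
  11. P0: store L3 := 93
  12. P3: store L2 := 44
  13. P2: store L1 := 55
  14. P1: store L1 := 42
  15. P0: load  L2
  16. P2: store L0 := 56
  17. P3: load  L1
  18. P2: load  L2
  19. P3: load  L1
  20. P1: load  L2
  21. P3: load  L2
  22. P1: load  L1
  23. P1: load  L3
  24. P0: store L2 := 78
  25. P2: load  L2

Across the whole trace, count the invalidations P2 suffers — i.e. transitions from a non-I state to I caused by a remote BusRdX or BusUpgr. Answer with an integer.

step 1: P2: store L1 := 17  ⟶  IIMI  (L1)  txn=BusRdX  M[L1]=10
step 2: P3: load  L1  ⟶  IISS  (L1)  txn=BusRd+Flush  M[L1]=17
step 3: P1: load  L3  ⟶  IEII  (L3)  txn=BusRd  M[L3]=80
step 4: P3: load  L2  ⟶  IIIE  (L2)  txn=BusRd  M[L2]=40
step 5: P1: load  L2  ⟶  ISIS  (L2)  txn=BusRd  M[L2]=40
step 6: P1: store L1 := 70  ⟶  IMII  (L1)  txn=BusRdX  M[L1]=17
step 7: P1: store L2 := 99  ⟶  IMII  (L2)  txn=BusUpgr  M[L2]=40
step 8: P2: store L1 := 70  ⟶  IIMI  (L1)  txn=BusRdX+Flush  M[L1]=70
step 9: P2: store L2 := 97  ⟶  IIMI  (L2)  txn=BusRdX+Flush  M[L2]=99
step 10: P3: store L2 := 24  ⟶  IIIM  (L2)  txn=BusRdX+Flush  M[L2]=97
step 11: P0: store L3 := 93  ⟶  MIII  (L3)  txn=BusRdX  M[L3]=80
step 12: P3: store L2 := 44  ⟶  IIIM  (L2)  txn=∅  M[L2]=97
step 13: P2: store L1 := 55  ⟶  IIMI  (L1)  txn=∅  M[L1]=70
step 14: P1: store L1 := 42  ⟶  IMII  (L1)  txn=BusRdX+Flush  M[L1]=55
step 15: P0: load  L2  ⟶  SIIS  (L2)  txn=BusRd+Flush  M[L2]=44
step 16: P2: store L0 := 56  ⟶  IIMI  (L0)  txn=BusRdX  M[L0]=30
step 17: P3: load  L1  ⟶  ISIS  (L1)  txn=BusRd+Flush  M[L1]=42
step 18: P2: load  L2  ⟶  SISS  (L2)  txn=BusRd  M[L2]=44
step 19: P3: load  L1  ⟶  ISIS  (L1)  txn=∅  M[L1]=42
step 20: P1: load  L2  ⟶  SSSS  (L2)  txn=BusRd  M[L2]=44
step 21: P3: load  L2  ⟶  SSSS  (L2)  txn=∅  M[L2]=44
step 22: P1: load  L1  ⟶  ISIS  (L1)  txn=∅  M[L1]=42
step 23: P1: load  L3  ⟶  SSII  (L3)  txn=BusRd+Flush  M[L3]=93
step 24: P0: store L2 := 78  ⟶  MIII  (L2)  txn=BusUpgr  M[L2]=44
step 25: P2: load  L2  ⟶  SISI  (L2)  txn=BusRd+Flush  M[L2]=78

invalidations = 4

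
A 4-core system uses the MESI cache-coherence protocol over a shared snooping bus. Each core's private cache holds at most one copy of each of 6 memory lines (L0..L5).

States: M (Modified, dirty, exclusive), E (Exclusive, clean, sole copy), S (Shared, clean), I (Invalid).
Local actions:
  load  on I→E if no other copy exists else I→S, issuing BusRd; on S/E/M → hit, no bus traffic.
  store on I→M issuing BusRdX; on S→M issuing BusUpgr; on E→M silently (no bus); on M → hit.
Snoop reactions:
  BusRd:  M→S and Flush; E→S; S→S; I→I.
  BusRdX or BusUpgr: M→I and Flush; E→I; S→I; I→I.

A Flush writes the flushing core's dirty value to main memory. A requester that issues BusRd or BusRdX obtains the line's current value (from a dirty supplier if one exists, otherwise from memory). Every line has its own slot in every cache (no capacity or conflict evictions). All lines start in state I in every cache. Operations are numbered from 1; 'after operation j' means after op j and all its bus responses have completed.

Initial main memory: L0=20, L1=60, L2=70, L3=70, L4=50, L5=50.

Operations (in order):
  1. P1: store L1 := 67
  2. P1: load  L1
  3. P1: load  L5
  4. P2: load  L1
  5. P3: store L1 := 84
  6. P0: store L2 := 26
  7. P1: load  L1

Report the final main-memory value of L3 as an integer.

memory[L3] = 70

1. P1: store L1 := 67  bus=[BusRdX]  L1: P0=I P1=M P2=I P3=I  mem[L1]=60
2. P1: load  L1  bus=[-]  L1: P0=I P1=M P2=I P3=I  mem[L1]=60
3. P1: load  L5  bus=[BusRd]  L5: P0=I P1=E P2=I P3=I  mem[L5]=50
4. P2: load  L1  bus=[BusRd,Flush]  L1: P0=I P1=S P2=S P3=I  mem[L1]=67
5. P3: store L1 := 84  bus=[BusRdX]  L1: P0=I P1=I P2=I P3=M  mem[L1]=67
6. P0: store L2 := 26  bus=[BusRdX]  L2: P0=M P1=I P2=I P3=I  mem[L2]=70
7. P1: load  L1  bus=[BusRd,Flush]  L1: P0=I P1=S P2=I P3=S  mem[L1]=84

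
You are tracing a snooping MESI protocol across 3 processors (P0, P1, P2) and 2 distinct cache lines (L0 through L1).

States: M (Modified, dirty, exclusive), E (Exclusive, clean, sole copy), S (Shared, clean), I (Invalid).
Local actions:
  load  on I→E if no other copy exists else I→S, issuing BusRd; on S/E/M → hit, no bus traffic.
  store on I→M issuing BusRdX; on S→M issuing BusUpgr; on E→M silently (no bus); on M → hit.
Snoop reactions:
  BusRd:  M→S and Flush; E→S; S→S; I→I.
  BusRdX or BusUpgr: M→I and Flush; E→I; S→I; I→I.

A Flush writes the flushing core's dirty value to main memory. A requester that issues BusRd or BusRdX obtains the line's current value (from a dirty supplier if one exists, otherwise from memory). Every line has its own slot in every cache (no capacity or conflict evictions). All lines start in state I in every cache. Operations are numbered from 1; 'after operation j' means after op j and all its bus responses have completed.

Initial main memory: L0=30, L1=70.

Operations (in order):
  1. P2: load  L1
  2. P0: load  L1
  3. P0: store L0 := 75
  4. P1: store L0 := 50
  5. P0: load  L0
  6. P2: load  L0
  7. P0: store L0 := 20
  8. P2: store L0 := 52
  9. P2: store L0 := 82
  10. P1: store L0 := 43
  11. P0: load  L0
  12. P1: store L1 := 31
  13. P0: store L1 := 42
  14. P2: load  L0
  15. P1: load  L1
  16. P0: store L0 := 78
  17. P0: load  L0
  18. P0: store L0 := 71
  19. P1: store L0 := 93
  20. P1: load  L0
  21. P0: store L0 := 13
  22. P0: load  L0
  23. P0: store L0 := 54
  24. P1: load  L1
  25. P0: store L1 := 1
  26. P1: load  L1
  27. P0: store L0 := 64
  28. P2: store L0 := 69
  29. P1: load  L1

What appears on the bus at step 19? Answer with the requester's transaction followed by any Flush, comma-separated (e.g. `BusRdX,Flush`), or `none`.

bus = BusRdX,Flush

1. P2: load  L1  bus=[BusRd]  L1: P0=I P1=I P2=E  mem[L1]=70
2. P0: load  L1  bus=[BusRd]  L1: P0=S P1=I P2=S  mem[L1]=70
3. P0: store L0 := 75  bus=[BusRdX]  L0: P0=M P1=I P2=I  mem[L0]=30
4. P1: store L0 := 50  bus=[BusRdX,Flush]  L0: P0=I P1=M P2=I  mem[L0]=75
5. P0: load  L0  bus=[BusRd,Flush]  L0: P0=S P1=S P2=I  mem[L0]=50
6. P2: load  L0  bus=[BusRd]  L0: P0=S P1=S P2=S  mem[L0]=50
7. P0: store L0 := 20  bus=[BusUpgr]  L0: P0=M P1=I P2=I  mem[L0]=50
8. P2: store L0 := 52  bus=[BusRdX,Flush]  L0: P0=I P1=I P2=M  mem[L0]=20
9. P2: store L0 := 82  bus=[-]  L0: P0=I P1=I P2=M  mem[L0]=20
10. P1: store L0 := 43  bus=[BusRdX,Flush]  L0: P0=I P1=M P2=I  mem[L0]=82
11. P0: load  L0  bus=[BusRd,Flush]  L0: P0=S P1=S P2=I  mem[L0]=43
12. P1: store L1 := 31  bus=[BusRdX]  L1: P0=I P1=M P2=I  mem[L1]=70
13. P0: store L1 := 42  bus=[BusRdX,Flush]  L1: P0=M P1=I P2=I  mem[L1]=31
14. P2: load  L0  bus=[BusRd]  L0: P0=S P1=S P2=S  mem[L0]=43
15. P1: load  L1  bus=[BusRd,Flush]  L1: P0=S P1=S P2=I  mem[L1]=42
16. P0: store L0 := 78  bus=[BusUpgr]  L0: P0=M P1=I P2=I  mem[L0]=43
17. P0: load  L0  bus=[-]  L0: P0=M P1=I P2=I  mem[L0]=43
18. P0: store L0 := 71  bus=[-]  L0: P0=M P1=I P2=I  mem[L0]=43
19. P1: store L0 := 93  bus=[BusRdX,Flush]  L0: P0=I P1=M P2=I  mem[L0]=71
20. P1: load  L0  bus=[-]  L0: P0=I P1=M P2=I  mem[L0]=71
21. P0: store L0 := 13  bus=[BusRdX,Flush]  L0: P0=M P1=I P2=I  mem[L0]=93
22. P0: load  L0  bus=[-]  L0: P0=M P1=I P2=I  mem[L0]=93
23. P0: store L0 := 54  bus=[-]  L0: P0=M P1=I P2=I  mem[L0]=93
24. P1: load  L1  bus=[-]  L1: P0=S P1=S P2=I  mem[L1]=42
25. P0: store L1 := 1  bus=[BusUpgr]  L1: P0=M P1=I P2=I  mem[L1]=42
26. P1: load  L1  bus=[BusRd,Flush]  L1: P0=S P1=S P2=I  mem[L1]=1
27. P0: store L0 := 64  bus=[-]  L0: P0=M P1=I P2=I  mem[L0]=93
28. P2: store L0 := 69  bus=[BusRdX,Flush]  L0: P0=I P1=I P2=M  mem[L0]=64
29. P1: load  L1  bus=[-]  L1: P0=S P1=S P2=I  mem[L1]=1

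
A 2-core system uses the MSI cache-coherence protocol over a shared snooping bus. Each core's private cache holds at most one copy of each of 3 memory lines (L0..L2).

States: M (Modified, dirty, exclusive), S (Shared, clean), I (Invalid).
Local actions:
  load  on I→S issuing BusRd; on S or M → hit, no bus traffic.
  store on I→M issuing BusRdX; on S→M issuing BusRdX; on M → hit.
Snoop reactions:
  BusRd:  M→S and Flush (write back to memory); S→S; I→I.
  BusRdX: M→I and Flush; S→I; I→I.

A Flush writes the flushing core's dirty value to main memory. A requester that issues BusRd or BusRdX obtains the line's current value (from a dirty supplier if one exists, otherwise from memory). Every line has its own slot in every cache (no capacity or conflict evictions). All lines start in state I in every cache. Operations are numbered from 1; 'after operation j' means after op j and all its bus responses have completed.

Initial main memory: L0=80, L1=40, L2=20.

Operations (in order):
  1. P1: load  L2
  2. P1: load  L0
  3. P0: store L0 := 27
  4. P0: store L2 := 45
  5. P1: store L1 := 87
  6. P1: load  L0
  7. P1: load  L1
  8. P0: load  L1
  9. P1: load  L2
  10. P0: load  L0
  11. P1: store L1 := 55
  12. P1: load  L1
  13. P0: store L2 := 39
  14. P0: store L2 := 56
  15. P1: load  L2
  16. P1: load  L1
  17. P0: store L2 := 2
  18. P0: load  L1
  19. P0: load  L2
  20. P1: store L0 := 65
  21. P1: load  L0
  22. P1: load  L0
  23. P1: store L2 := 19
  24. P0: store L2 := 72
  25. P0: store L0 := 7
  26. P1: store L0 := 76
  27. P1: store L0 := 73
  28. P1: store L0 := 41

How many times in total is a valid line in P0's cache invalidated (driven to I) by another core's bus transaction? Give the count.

invalidations = 4

1. P1: load  L2  bus=[BusRd]  L2: P0=I P1=S  mem[L2]=20
2. P1: load  L0  bus=[BusRd]  L0: P0=I P1=S  mem[L0]=80
3. P0: store L0 := 27  bus=[BusRdX]  L0: P0=M P1=I  mem[L0]=80
4. P0: store L2 := 45  bus=[BusRdX]  L2: P0=M P1=I  mem[L2]=20
5. P1: store L1 := 87  bus=[BusRdX]  L1: P0=I P1=M  mem[L1]=40
6. P1: load  L0  bus=[BusRd,Flush]  L0: P0=S P1=S  mem[L0]=27
7. P1: load  L1  bus=[-]  L1: P0=I P1=M  mem[L1]=40
8. P0: load  L1  bus=[BusRd,Flush]  L1: P0=S P1=S  mem[L1]=87
9. P1: load  L2  bus=[BusRd,Flush]  L2: P0=S P1=S  mem[L2]=45
10. P0: load  L0  bus=[-]  L0: P0=S P1=S  mem[L0]=27
11. P1: store L1 := 55  bus=[BusRdX]  L1: P0=I P1=M  mem[L1]=87
12. P1: load  L1  bus=[-]  L1: P0=I P1=M  mem[L1]=87
13. P0: store L2 := 39  bus=[BusRdX]  L2: P0=M P1=I  mem[L2]=45
14. P0: store L2 := 56  bus=[-]  L2: P0=M P1=I  mem[L2]=45
15. P1: load  L2  bus=[BusRd,Flush]  L2: P0=S P1=S  mem[L2]=56
16. P1: load  L1  bus=[-]  L1: P0=I P1=M  mem[L1]=87
17. P0: store L2 := 2  bus=[BusRdX]  L2: P0=M P1=I  mem[L2]=56
18. P0: load  L1  bus=[BusRd,Flush]  L1: P0=S P1=S  mem[L1]=55
19. P0: load  L2  bus=[-]  L2: P0=M P1=I  mem[L2]=56
20. P1: store L0 := 65  bus=[BusRdX]  L0: P0=I P1=M  mem[L0]=27
21. P1: load  L0  bus=[-]  L0: P0=I P1=M  mem[L0]=27
22. P1: load  L0  bus=[-]  L0: P0=I P1=M  mem[L0]=27
23. P1: store L2 := 19  bus=[BusRdX,Flush]  L2: P0=I P1=M  mem[L2]=2
24. P0: store L2 := 72  bus=[BusRdX,Flush]  L2: P0=M P1=I  mem[L2]=19
25. P0: store L0 := 7  bus=[BusRdX,Flush]  L0: P0=M P1=I  mem[L0]=65
26. P1: store L0 := 76  bus=[BusRdX,Flush]  L0: P0=I P1=M  mem[L0]=7
27. P1: store L0 := 73  bus=[-]  L0: P0=I P1=M  mem[L0]=7
28. P1: store L0 := 41  bus=[-]  L0: P0=I P1=M  mem[L0]=7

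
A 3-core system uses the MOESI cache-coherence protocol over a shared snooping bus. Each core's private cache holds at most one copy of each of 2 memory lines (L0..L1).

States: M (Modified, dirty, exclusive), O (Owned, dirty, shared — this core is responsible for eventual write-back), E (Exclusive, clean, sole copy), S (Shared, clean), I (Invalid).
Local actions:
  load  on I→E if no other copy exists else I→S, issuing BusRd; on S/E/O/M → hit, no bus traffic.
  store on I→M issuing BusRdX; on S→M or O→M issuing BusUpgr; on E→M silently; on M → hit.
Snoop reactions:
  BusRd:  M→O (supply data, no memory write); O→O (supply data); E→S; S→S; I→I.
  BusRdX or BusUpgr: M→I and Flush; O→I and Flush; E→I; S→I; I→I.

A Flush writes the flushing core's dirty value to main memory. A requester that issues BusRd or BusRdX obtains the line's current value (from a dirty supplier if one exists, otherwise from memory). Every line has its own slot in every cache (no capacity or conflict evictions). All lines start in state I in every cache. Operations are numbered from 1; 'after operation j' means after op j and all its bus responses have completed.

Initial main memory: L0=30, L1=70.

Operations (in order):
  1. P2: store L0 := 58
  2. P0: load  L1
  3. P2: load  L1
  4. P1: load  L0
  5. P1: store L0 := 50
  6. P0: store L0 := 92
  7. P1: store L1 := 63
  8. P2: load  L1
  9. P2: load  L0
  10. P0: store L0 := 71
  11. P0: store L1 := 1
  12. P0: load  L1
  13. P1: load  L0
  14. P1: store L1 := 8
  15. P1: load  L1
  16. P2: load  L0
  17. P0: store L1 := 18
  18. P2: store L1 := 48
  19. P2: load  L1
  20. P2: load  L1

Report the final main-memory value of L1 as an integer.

memory[L1] = 18

step 1: P2: store L0 := 58  ⟶  IIM  (L0)  txn=BusRdX  M[L0]=30
step 2: P0: load  L1  ⟶  EII  (L1)  txn=BusRd  M[L1]=70
step 3: P2: load  L1  ⟶  SIS  (L1)  txn=BusRd  M[L1]=70
step 4: P1: load  L0  ⟶  ISO  (L0)  txn=BusRd  M[L0]=30
step 5: P1: store L0 := 50  ⟶  IMI  (L0)  txn=BusUpgr+Flush  M[L0]=58
step 6: P0: store L0 := 92  ⟶  MII  (L0)  txn=BusRdX+Flush  M[L0]=50
step 7: P1: store L1 := 63  ⟶  IMI  (L1)  txn=BusRdX  M[L1]=70
step 8: P2: load  L1  ⟶  IOS  (L1)  txn=BusRd  M[L1]=70
step 9: P2: load  L0  ⟶  OIS  (L0)  txn=BusRd  M[L0]=50
step 10: P0: store L0 := 71  ⟶  MII  (L0)  txn=BusUpgr  M[L0]=50
step 11: P0: store L1 := 1  ⟶  MII  (L1)  txn=BusRdX+Flush  M[L1]=63
step 12: P0: load  L1  ⟶  MII  (L1)  txn=∅  M[L1]=63
step 13: P1: load  L0  ⟶  OSI  (L0)  txn=BusRd  M[L0]=50
step 14: P1: store L1 := 8  ⟶  IMI  (L1)  txn=BusRdX+Flush  M[L1]=1
step 15: P1: load  L1  ⟶  IMI  (L1)  txn=∅  M[L1]=1
step 16: P2: load  L0  ⟶  OSS  (L0)  txn=BusRd  M[L0]=50
step 17: P0: store L1 := 18  ⟶  MII  (L1)  txn=BusRdX+Flush  M[L1]=8
step 18: P2: store L1 := 48  ⟶  IIM  (L1)  txn=BusRdX+Flush  M[L1]=18
step 19: P2: load  L1  ⟶  IIM  (L1)  txn=∅  M[L1]=18
step 20: P2: load  L1  ⟶  IIM  (L1)  txn=∅  M[L1]=18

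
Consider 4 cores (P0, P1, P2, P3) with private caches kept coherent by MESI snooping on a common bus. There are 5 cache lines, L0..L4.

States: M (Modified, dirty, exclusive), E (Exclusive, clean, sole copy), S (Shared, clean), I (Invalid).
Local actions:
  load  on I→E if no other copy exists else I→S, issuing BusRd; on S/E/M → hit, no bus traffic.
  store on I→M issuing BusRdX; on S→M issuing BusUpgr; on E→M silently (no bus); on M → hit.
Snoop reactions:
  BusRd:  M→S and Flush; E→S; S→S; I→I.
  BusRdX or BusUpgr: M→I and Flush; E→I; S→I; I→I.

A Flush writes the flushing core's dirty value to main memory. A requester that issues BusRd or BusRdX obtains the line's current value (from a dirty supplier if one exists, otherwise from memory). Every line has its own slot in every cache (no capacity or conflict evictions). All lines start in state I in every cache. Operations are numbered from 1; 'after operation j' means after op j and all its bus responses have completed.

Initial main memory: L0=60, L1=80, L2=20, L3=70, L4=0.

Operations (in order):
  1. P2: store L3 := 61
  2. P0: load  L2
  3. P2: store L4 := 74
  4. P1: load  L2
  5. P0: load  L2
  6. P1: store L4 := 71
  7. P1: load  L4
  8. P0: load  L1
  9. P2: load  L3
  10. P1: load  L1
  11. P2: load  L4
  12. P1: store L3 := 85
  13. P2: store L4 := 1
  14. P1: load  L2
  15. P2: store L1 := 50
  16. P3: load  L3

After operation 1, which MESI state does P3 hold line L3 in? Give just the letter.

state = I

  op1 P2: store L3 := 61 → I/I/M/I on L3; bus BusRdX; mem=70
  op2 P0: load  L2 → E/I/I/I on L2; bus BusRd; mem=20
  op3 P2: store L4 := 74 → I/I/M/I on L4; bus BusRdX; mem=0
  op4 P1: load  L2 → S/S/I/I on L2; bus BusRd; mem=20
  op5 P0: load  L2 → S/S/I/I on L2; bus (none); mem=20
  op6 P1: store L4 := 71 → I/M/I/I on L4; bus BusRdX Flush; mem=74
  op7 P1: load  L4 → I/M/I/I on L4; bus (none); mem=74
  op8 P0: load  L1 → E/I/I/I on L1; bus BusRd; mem=80
  op9 P2: load  L3 → I/I/M/I on L3; bus (none); mem=70
  op10 P1: load  L1 → S/S/I/I on L1; bus BusRd; mem=80
  op11 P2: load  L4 → I/S/S/I on L4; bus BusRd Flush; mem=71
  op12 P1: store L3 := 85 → I/M/I/I on L3; bus BusRdX Flush; mem=61
  op13 P2: store L4 := 1 → I/I/M/I on L4; bus BusUpgr; mem=71
  op14 P1: load  L2 → S/S/I/I on L2; bus (none); mem=20
  op15 P2: store L1 := 50 → I/I/M/I on L1; bus BusRdX; mem=80
  op16 P3: load  L3 → I/S/I/S on L3; bus BusRd Flush; mem=85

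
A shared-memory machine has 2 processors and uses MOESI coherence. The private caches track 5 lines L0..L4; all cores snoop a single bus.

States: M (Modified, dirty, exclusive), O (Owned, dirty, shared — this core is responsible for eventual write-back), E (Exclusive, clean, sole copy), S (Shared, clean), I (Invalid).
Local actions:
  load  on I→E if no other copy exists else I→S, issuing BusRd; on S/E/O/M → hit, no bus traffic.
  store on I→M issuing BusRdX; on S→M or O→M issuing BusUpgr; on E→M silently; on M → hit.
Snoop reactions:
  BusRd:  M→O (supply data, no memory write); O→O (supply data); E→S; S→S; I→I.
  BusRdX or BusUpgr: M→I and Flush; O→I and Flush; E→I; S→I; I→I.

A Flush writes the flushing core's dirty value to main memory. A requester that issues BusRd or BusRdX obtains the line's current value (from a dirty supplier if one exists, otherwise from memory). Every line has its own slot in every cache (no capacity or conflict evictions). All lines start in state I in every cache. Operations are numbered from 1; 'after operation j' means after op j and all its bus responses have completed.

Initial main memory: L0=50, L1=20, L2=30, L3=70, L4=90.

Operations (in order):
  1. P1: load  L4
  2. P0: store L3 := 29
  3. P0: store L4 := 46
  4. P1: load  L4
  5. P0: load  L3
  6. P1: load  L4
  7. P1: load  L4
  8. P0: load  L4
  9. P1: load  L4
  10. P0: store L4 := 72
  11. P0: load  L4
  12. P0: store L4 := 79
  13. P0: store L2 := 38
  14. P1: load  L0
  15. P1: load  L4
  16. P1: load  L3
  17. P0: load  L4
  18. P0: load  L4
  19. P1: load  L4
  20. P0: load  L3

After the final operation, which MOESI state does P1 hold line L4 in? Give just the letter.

step 1: P1: load  L4  ⟶  IE  (L4)  txn=BusRd  M[L4]=90
step 2: P0: store L3 := 29  ⟶  MI  (L3)  txn=BusRdX  M[L3]=70
step 3: P0: store L4 := 46  ⟶  MI  (L4)  txn=BusRdX  M[L4]=90
step 4: P1: load  L4  ⟶  OS  (L4)  txn=BusRd  M[L4]=90
step 5: P0: load  L3  ⟶  MI  (L3)  txn=∅  M[L3]=70
step 6: P1: load  L4  ⟶  OS  (L4)  txn=∅  M[L4]=90
step 7: P1: load  L4  ⟶  OS  (L4)  txn=∅  M[L4]=90
step 8: P0: load  L4  ⟶  OS  (L4)  txn=∅  M[L4]=90
step 9: P1: load  L4  ⟶  OS  (L4)  txn=∅  M[L4]=90
step 10: P0: store L4 := 72  ⟶  MI  (L4)  txn=BusUpgr  M[L4]=90
step 11: P0: load  L4  ⟶  MI  (L4)  txn=∅  M[L4]=90
step 12: P0: store L4 := 79  ⟶  MI  (L4)  txn=∅  M[L4]=90
step 13: P0: store L2 := 38  ⟶  MI  (L2)  txn=BusRdX  M[L2]=30
step 14: P1: load  L0  ⟶  IE  (L0)  txn=BusRd  M[L0]=50
step 15: P1: load  L4  ⟶  OS  (L4)  txn=BusRd  M[L4]=90
step 16: P1: load  L3  ⟶  OS  (L3)  txn=BusRd  M[L3]=70
step 17: P0: load  L4  ⟶  OS  (L4)  txn=∅  M[L4]=90
step 18: P0: load  L4  ⟶  OS  (L4)  txn=∅  M[L4]=90
step 19: P1: load  L4  ⟶  OS  (L4)  txn=∅  M[L4]=90
step 20: P0: load  L3  ⟶  OS  (L3)  txn=∅  M[L3]=70

state = S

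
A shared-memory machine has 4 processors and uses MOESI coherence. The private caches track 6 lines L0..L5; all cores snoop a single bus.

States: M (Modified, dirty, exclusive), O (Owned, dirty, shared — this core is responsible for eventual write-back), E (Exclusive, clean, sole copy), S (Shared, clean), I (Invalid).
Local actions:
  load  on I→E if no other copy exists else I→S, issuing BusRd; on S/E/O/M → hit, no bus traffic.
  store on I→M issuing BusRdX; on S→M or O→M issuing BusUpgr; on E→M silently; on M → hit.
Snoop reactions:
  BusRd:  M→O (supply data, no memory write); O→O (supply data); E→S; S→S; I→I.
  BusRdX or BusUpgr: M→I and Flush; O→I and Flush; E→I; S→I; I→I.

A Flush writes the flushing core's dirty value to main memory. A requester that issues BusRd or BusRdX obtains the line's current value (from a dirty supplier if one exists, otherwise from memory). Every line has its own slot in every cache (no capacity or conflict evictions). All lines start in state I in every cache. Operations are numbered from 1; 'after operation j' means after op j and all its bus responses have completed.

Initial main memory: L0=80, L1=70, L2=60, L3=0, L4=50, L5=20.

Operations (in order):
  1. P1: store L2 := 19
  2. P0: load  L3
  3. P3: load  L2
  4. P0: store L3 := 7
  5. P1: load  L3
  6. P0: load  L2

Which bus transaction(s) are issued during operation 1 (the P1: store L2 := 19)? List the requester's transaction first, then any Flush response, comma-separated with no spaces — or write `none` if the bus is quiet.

1. P1: store L2 := 19  bus=[BusRdX]  L2: P0=I P1=M P2=I P3=I  mem[L2]=60
2. P0: load  L3  bus=[BusRd]  L3: P0=E P1=I P2=I P3=I  mem[L3]=0
3. P3: load  L2  bus=[BusRd]  L2: P0=I P1=O P2=I P3=S  mem[L2]=60
4. P0: store L3 := 7  bus=[-]  L3: P0=M P1=I P2=I P3=I  mem[L3]=0
5. P1: load  L3  bus=[BusRd]  L3: P0=O P1=S P2=I P3=I  mem[L3]=0
6. P0: load  L2  bus=[BusRd]  L2: P0=S P1=O P2=I P3=S  mem[L2]=60

bus = BusRdX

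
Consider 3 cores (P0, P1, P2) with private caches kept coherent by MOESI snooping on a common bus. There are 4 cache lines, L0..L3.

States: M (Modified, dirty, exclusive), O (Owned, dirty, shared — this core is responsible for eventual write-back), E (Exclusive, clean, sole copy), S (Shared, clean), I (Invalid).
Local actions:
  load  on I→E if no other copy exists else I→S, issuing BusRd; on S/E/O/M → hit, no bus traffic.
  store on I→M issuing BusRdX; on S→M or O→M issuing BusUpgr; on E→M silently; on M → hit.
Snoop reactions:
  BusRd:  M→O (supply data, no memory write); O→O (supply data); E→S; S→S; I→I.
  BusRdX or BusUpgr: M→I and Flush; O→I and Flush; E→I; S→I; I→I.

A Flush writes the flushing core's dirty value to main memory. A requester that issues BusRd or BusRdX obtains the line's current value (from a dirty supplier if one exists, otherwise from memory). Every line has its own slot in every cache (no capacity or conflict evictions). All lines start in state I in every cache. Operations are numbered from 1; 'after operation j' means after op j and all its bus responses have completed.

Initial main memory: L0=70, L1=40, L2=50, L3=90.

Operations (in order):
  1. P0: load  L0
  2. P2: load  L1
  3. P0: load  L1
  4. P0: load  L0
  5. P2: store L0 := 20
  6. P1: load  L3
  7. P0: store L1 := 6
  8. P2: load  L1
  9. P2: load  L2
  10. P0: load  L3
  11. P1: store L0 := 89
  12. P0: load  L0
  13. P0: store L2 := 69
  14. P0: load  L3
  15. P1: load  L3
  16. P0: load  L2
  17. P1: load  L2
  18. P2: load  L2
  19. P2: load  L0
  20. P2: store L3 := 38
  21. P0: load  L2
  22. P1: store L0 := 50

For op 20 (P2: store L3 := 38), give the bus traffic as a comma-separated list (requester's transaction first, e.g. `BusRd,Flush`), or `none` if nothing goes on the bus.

1. P0: load  L0  bus=[BusRd]  L0: P0=E P1=I P2=I  mem[L0]=70
2. P2: load  L1  bus=[BusRd]  L1: P0=I P1=I P2=E  mem[L1]=40
3. P0: load  L1  bus=[BusRd]  L1: P0=S P1=I P2=S  mem[L1]=40
4. P0: load  L0  bus=[-]  L0: P0=E P1=I P2=I  mem[L0]=70
5. P2: store L0 := 20  bus=[BusRdX]  L0: P0=I P1=I P2=M  mem[L0]=70
6. P1: load  L3  bus=[BusRd]  L3: P0=I P1=E P2=I  mem[L3]=90
7. P0: store L1 := 6  bus=[BusUpgr]  L1: P0=M P1=I P2=I  mem[L1]=40
8. P2: load  L1  bus=[BusRd]  L1: P0=O P1=I P2=S  mem[L1]=40
9. P2: load  L2  bus=[BusRd]  L2: P0=I P1=I P2=E  mem[L2]=50
10. P0: load  L3  bus=[BusRd]  L3: P0=S P1=S P2=I  mem[L3]=90
11. P1: store L0 := 89  bus=[BusRdX,Flush]  L0: P0=I P1=M P2=I  mem[L0]=20
12. P0: load  L0  bus=[BusRd]  L0: P0=S P1=O P2=I  mem[L0]=20
13. P0: store L2 := 69  bus=[BusRdX]  L2: P0=M P1=I P2=I  mem[L2]=50
14. P0: load  L3  bus=[-]  L3: P0=S P1=S P2=I  mem[L3]=90
15. P1: load  L3  bus=[-]  L3: P0=S P1=S P2=I  mem[L3]=90
16. P0: load  L2  bus=[-]  L2: P0=M P1=I P2=I  mem[L2]=50
17. P1: load  L2  bus=[BusRd]  L2: P0=O P1=S P2=I  mem[L2]=50
18. P2: load  L2  bus=[BusRd]  L2: P0=O P1=S P2=S  mem[L2]=50
19. P2: load  L0  bus=[BusRd]  L0: P0=S P1=O P2=S  mem[L0]=20
20. P2: store L3 := 38  bus=[BusRdX]  L3: P0=I P1=I P2=M  mem[L3]=90
21. P0: load  L2  bus=[-]  L2: P0=O P1=S P2=S  mem[L2]=50
22. P1: store L0 := 50  bus=[BusUpgr]  L0: P0=I P1=M P2=I  mem[L0]=20

bus = BusRdX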